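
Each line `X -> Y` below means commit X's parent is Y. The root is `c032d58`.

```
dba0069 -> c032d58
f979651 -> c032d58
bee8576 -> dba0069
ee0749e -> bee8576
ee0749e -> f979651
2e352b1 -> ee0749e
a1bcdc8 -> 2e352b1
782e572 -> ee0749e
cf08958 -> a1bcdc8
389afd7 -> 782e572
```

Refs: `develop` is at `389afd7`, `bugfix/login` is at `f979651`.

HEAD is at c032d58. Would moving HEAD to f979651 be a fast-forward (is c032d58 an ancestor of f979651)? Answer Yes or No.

Yes

A fast-forward from c032d58 to f979651 is possible iff c032d58 is an ancestor of f979651.
Ancestors of f979651: {c032d58, f979651}.
c032d58 is among them, so fast-forward is possible.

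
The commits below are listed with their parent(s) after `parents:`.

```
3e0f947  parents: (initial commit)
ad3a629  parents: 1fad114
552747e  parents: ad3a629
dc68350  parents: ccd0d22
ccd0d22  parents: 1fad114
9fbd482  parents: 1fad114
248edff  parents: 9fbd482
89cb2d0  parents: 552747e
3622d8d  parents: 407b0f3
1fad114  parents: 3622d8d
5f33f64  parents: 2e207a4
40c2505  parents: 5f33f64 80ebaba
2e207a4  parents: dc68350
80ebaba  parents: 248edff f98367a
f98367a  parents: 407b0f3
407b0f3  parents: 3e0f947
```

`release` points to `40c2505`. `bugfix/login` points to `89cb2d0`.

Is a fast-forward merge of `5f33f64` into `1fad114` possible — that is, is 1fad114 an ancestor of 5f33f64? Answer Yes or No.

A fast-forward from 1fad114 to 5f33f64 is possible iff 1fad114 is an ancestor of 5f33f64.
Ancestors of 5f33f64: {1fad114, 2e207a4, 3622d8d, 3e0f947, 407b0f3, 5f33f64, ccd0d22, dc68350}.
1fad114 is among them, so fast-forward is possible.

Yes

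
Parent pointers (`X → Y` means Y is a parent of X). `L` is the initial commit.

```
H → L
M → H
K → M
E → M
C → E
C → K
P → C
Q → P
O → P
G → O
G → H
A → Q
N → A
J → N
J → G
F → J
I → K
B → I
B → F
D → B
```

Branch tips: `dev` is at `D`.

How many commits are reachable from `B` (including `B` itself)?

Walking parent pointers from B: reachable set = {A, B, C, E, F, G, H, I, J, K, L, M, N, O, P, Q}.
That is 16 commits.

16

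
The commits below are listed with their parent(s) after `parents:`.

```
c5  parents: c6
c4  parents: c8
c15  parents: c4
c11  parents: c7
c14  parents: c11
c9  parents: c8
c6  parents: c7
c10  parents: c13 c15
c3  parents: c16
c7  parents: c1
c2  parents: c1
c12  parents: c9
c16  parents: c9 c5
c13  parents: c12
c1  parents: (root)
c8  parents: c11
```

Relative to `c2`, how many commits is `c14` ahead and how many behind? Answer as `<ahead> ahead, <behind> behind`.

Reachable from c14: {c1, c11, c14, c7}.
Reachable from c2: {c1, c2}.
Only in c14's history (ahead): {c11, c14, c7} — 3.
Only in c2's history (behind): {c2} — 1.

3 ahead, 1 behind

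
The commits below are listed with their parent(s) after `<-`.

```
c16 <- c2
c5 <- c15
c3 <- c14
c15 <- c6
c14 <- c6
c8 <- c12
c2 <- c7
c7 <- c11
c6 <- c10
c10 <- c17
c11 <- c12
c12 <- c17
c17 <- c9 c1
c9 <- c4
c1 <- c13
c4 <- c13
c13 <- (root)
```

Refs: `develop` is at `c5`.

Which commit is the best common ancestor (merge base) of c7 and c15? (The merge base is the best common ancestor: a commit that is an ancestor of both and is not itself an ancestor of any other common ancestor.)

c17

Ancestors of c7: {c1, c11, c12, c13, c17, c4, c7, c9}.
Ancestors of c15: {c1, c10, c13, c15, c17, c4, c6, c9}.
Common ancestors: {c1, c13, c17, c4, c9}.
Among these, c17 is not an ancestor of any other common ancestor — it is the merge base.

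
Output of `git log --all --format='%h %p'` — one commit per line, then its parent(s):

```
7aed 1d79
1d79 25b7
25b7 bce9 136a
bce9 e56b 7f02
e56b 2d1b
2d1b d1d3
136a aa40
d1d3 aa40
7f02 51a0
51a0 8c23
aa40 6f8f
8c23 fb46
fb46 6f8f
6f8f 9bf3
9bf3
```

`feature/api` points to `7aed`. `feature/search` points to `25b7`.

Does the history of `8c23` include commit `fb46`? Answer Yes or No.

Yes

Ancestors of 8c23 (commits reachable by following parents): {6f8f, 8c23, 9bf3, fb46}.
fb46 is in that set, so it is an ancestor of 8c23.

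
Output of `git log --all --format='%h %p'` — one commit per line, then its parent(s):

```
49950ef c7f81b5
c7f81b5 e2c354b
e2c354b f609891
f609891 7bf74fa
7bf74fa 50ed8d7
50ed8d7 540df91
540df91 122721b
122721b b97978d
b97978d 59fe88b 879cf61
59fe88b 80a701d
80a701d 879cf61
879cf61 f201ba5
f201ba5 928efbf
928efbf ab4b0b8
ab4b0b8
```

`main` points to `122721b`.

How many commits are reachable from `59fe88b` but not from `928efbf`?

4

Reachable from 59fe88b: {59fe88b, 80a701d, 879cf61, 928efbf, ab4b0b8, f201ba5}.
Reachable from 928efbf: {928efbf, ab4b0b8}.
In 59fe88b's history but not 928efbf's: {59fe88b, 80a701d, 879cf61, f201ba5} — 4 commits.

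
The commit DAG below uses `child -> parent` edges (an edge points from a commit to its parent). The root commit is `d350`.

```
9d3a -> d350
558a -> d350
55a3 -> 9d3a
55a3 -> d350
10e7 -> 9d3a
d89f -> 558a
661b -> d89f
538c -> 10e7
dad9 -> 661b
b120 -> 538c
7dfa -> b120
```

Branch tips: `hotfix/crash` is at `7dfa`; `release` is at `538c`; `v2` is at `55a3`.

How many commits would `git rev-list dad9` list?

5

Walking parent pointers from dad9: reachable set = {558a, 661b, d350, d89f, dad9}.
That is 5 commits.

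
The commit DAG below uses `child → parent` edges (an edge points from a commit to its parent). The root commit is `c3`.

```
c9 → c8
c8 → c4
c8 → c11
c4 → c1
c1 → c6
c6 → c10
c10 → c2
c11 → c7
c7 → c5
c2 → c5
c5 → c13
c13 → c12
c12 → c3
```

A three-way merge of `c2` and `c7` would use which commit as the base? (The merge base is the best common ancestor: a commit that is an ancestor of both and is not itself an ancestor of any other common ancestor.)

c5

Ancestors of c2: {c12, c13, c2, c3, c5}.
Ancestors of c7: {c12, c13, c3, c5, c7}.
Common ancestors: {c12, c13, c3, c5}.
Among these, c5 is not an ancestor of any other common ancestor — it is the merge base.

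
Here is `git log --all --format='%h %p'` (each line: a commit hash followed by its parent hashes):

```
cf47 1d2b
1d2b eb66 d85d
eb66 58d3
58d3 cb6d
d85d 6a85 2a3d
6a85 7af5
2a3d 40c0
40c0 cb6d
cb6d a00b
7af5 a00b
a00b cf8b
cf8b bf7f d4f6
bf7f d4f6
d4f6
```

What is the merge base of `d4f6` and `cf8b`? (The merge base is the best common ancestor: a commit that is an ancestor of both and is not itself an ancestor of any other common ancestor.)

d4f6

Ancestors of d4f6: {d4f6}.
Ancestors of cf8b: {bf7f, cf8b, d4f6}.
Common ancestors: {d4f6}.
The only common ancestor is d4f6, so it is the merge base.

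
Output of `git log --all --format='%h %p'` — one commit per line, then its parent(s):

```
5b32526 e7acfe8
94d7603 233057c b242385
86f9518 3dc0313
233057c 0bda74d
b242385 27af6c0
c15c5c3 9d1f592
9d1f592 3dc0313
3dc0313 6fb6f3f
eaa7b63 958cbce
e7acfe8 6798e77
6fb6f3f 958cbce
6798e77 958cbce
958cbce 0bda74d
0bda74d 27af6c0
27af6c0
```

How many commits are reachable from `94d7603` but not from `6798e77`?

3

Reachable from 94d7603: {0bda74d, 233057c, 27af6c0, 94d7603, b242385}.
Reachable from 6798e77: {0bda74d, 27af6c0, 6798e77, 958cbce}.
In 94d7603's history but not 6798e77's: {233057c, 94d7603, b242385} — 3 commits.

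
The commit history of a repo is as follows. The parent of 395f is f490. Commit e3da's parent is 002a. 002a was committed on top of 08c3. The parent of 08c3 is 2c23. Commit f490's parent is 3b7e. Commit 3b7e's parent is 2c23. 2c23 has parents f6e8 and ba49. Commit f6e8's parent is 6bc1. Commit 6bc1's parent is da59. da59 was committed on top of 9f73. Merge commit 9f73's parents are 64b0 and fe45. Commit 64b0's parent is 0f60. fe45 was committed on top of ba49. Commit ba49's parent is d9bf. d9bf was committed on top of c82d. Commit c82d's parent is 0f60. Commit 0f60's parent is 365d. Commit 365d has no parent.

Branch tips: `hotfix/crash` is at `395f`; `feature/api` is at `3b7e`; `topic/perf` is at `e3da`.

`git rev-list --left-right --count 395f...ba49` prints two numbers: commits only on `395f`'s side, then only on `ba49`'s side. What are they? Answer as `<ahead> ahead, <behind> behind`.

10 ahead, 0 behind

Reachable from 395f: {0f60, 2c23, 365d, 395f, 3b7e, 64b0, 6bc1, 9f73, ba49, c82d, d9bf, da59, f490, f6e8, fe45}.
Reachable from ba49: {0f60, 365d, ba49, c82d, d9bf}.
Only in 395f's history (ahead): {2c23, 395f, 3b7e, 64b0, 6bc1, 9f73, da59, f490, f6e8, fe45} — 10.
Only in ba49's history (behind): {} — 0.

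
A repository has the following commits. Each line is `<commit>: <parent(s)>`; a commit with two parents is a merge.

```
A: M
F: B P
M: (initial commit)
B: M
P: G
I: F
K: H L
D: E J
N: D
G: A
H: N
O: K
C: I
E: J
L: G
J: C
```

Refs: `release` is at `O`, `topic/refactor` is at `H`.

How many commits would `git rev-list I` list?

7

Walking parent pointers from I: reachable set = {A, B, F, G, I, M, P}.
That is 7 commits.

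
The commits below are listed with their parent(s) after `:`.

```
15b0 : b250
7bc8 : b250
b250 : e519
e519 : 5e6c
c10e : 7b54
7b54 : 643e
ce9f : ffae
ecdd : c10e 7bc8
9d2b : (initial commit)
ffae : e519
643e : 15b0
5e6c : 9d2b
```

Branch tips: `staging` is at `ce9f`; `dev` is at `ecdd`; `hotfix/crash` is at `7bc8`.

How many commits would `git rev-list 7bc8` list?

Walking parent pointers from 7bc8: reachable set = {5e6c, 7bc8, 9d2b, b250, e519}.
That is 5 commits.

5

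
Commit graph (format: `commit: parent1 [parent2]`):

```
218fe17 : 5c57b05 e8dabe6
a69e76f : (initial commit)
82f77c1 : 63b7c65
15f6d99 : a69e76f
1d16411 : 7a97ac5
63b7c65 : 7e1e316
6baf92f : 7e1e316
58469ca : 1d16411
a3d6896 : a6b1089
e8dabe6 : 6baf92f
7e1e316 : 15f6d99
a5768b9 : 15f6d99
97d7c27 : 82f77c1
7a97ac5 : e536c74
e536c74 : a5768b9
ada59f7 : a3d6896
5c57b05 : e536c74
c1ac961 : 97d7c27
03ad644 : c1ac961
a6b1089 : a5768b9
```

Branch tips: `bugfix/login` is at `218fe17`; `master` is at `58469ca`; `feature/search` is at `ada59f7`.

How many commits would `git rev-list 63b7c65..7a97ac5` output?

Reachable from 7a97ac5: {15f6d99, 7a97ac5, a5768b9, a69e76f, e536c74}.
Reachable from 63b7c65: {15f6d99, 63b7c65, 7e1e316, a69e76f}.
In 7a97ac5's history but not 63b7c65's: {7a97ac5, a5768b9, e536c74} — 3 commits.

3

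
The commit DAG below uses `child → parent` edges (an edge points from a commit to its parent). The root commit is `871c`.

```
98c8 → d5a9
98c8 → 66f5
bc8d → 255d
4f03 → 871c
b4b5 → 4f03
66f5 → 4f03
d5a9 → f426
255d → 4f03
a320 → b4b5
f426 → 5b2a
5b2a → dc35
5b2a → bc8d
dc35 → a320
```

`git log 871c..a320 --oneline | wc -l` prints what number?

Reachable from a320: {4f03, 871c, a320, b4b5}.
Reachable from 871c: {871c}.
In a320's history but not 871c's: {4f03, a320, b4b5} — 3 commits.

3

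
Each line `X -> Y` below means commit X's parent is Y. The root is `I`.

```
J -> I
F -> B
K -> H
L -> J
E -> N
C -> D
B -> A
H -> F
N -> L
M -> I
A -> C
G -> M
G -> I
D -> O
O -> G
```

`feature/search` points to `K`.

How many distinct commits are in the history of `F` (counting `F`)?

9

Walking parent pointers from F: reachable set = {A, B, C, D, F, G, I, M, O}.
That is 9 commits.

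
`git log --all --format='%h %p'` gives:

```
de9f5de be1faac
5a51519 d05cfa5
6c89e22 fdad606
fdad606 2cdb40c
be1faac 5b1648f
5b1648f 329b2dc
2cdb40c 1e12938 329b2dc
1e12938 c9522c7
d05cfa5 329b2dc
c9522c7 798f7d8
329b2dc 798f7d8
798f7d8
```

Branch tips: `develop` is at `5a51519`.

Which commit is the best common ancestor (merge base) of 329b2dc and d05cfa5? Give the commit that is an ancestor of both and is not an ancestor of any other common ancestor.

329b2dc

Ancestors of 329b2dc: {329b2dc, 798f7d8}.
Ancestors of d05cfa5: {329b2dc, 798f7d8, d05cfa5}.
Common ancestors: {329b2dc, 798f7d8}.
Among these, 329b2dc is not an ancestor of any other common ancestor — it is the merge base.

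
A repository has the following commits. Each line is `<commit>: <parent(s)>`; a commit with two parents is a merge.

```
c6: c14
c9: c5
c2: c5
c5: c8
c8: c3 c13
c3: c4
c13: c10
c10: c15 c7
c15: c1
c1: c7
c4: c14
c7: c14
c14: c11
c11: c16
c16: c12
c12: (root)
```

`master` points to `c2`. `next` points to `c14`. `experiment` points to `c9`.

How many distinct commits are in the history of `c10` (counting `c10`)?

8

Walking parent pointers from c10: reachable set = {c1, c10, c11, c12, c14, c15, c16, c7}.
That is 8 commits.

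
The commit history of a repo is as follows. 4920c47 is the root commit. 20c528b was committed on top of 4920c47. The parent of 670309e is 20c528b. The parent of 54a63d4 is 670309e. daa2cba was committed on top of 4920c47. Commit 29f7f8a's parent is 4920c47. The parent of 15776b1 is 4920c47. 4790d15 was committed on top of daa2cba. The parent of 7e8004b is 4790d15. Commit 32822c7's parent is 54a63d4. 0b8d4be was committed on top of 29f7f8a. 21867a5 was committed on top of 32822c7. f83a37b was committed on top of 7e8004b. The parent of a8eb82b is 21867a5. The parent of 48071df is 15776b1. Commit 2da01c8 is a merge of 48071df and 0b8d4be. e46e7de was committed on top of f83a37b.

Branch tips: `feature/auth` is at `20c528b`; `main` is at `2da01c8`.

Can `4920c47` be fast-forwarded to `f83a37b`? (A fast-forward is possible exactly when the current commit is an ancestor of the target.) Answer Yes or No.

Yes

A fast-forward from 4920c47 to f83a37b is possible iff 4920c47 is an ancestor of f83a37b.
Ancestors of f83a37b: {4790d15, 4920c47, 7e8004b, daa2cba, f83a37b}.
4920c47 is among them, so fast-forward is possible.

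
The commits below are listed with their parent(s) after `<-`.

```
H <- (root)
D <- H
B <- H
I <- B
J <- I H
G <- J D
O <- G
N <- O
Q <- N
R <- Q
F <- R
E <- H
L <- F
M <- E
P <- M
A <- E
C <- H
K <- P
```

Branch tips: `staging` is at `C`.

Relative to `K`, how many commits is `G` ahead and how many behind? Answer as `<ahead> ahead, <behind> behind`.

5 ahead, 4 behind

Reachable from G: {B, D, G, H, I, J}.
Reachable from K: {E, H, K, M, P}.
Only in G's history (ahead): {B, D, G, I, J} — 5.
Only in K's history (behind): {E, K, M, P} — 4.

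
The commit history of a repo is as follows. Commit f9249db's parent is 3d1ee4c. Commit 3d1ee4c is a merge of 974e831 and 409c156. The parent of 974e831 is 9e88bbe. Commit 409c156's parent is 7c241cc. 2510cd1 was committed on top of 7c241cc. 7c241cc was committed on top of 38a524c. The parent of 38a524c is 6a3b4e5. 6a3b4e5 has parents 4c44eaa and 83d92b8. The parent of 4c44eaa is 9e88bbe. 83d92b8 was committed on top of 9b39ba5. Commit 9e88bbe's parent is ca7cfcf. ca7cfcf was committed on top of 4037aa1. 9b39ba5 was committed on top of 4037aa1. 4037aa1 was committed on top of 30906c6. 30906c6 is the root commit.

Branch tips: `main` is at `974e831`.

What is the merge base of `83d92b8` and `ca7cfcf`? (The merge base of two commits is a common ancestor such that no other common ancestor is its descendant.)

4037aa1

Ancestors of 83d92b8: {30906c6, 4037aa1, 83d92b8, 9b39ba5}.
Ancestors of ca7cfcf: {30906c6, 4037aa1, ca7cfcf}.
Common ancestors: {30906c6, 4037aa1}.
Among these, 4037aa1 is not an ancestor of any other common ancestor — it is the merge base.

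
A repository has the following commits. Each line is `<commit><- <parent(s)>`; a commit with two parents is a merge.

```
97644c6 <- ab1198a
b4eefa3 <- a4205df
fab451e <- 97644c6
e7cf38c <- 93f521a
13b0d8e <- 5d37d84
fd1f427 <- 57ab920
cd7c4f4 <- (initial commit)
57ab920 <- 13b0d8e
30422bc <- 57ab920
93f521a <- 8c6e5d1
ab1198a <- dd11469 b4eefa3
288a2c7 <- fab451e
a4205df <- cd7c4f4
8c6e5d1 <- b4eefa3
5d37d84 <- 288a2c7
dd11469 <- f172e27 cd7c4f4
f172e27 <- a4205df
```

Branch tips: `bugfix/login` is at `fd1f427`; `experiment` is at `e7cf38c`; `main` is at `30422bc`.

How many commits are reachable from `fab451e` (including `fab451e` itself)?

8

Walking parent pointers from fab451e: reachable set = {97644c6, a4205df, ab1198a, b4eefa3, cd7c4f4, dd11469, f172e27, fab451e}.
That is 8 commits.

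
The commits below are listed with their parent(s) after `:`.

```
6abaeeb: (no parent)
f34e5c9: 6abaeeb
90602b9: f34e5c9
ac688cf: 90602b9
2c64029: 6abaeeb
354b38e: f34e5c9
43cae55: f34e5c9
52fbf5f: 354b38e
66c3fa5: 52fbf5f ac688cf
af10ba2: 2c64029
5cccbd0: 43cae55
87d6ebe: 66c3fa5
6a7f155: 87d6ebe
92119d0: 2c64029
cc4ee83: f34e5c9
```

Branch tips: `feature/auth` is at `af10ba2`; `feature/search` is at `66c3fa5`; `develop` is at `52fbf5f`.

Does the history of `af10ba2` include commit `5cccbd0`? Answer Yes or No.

No

Ancestors of af10ba2: {2c64029, 6abaeeb, af10ba2}.
5cccbd0 is not in that set, so it is not an ancestor of af10ba2.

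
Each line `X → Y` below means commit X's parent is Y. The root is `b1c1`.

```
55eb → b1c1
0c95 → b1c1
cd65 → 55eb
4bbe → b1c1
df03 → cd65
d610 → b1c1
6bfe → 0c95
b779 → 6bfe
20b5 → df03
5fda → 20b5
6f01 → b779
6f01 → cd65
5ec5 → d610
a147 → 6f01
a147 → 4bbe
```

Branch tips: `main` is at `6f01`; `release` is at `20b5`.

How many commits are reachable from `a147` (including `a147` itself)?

Walking parent pointers from a147: reachable set = {0c95, 4bbe, 55eb, 6bfe, 6f01, a147, b1c1, b779, cd65}.
That is 9 commits.

9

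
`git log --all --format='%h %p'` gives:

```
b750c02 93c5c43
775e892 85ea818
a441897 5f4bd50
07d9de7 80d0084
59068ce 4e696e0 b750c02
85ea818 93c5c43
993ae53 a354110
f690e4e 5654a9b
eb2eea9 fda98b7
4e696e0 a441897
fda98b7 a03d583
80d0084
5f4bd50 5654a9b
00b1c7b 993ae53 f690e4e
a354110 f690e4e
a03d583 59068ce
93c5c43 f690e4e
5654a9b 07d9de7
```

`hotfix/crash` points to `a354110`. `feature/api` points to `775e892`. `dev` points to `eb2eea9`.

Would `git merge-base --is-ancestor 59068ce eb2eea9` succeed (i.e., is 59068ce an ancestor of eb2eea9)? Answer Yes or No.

Yes

Ancestors of eb2eea9 (commits reachable by following parents): {07d9de7, 4e696e0, 5654a9b, 59068ce, 5f4bd50, 80d0084, 93c5c43, a03d583, a441897, b750c02, eb2eea9, f690e4e, fda98b7}.
59068ce is in that set, so it is an ancestor of eb2eea9.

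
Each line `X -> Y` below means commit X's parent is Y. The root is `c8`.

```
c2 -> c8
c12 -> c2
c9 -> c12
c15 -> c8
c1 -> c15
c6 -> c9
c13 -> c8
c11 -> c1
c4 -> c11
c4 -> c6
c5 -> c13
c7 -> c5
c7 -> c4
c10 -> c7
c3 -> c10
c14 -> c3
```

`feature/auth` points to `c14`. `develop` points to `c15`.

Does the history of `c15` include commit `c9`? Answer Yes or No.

Ancestors of c15: {c15, c8}.
c9 is not in that set, so it is not an ancestor of c15.

No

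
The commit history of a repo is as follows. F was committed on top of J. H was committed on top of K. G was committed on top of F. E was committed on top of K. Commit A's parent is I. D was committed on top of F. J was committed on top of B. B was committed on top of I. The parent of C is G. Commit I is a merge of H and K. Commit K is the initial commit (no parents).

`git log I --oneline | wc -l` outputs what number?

Walking parent pointers from I: reachable set = {H, I, K}.
That is 3 commits.

3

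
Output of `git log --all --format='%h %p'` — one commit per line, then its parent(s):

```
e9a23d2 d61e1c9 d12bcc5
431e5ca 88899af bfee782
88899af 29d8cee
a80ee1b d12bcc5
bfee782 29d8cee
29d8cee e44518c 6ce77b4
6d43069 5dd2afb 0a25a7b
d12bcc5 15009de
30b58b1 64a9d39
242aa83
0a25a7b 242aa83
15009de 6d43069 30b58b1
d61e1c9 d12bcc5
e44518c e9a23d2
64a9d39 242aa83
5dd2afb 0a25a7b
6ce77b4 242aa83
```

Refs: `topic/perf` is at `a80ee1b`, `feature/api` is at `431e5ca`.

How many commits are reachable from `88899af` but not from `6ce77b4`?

12

Reachable from 88899af: {0a25a7b, 15009de, 242aa83, 29d8cee, 30b58b1, 5dd2afb, 64a9d39, 6ce77b4, 6d43069, 88899af, d12bcc5, d61e1c9, e44518c, e9a23d2}.
Reachable from 6ce77b4: {242aa83, 6ce77b4}.
In 88899af's history but not 6ce77b4's: {0a25a7b, 15009de, 29d8cee, 30b58b1, 5dd2afb, 64a9d39, 6d43069, 88899af, d12bcc5, d61e1c9, e44518c, e9a23d2} — 12 commits.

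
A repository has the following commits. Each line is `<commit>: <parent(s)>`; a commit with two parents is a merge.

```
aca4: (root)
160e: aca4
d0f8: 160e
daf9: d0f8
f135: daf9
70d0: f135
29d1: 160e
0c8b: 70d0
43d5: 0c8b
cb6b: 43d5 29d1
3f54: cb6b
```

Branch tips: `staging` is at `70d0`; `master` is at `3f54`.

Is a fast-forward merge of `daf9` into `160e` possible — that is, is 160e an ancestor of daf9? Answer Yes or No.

Yes

A fast-forward from 160e to daf9 is possible iff 160e is an ancestor of daf9.
Ancestors of daf9: {160e, aca4, d0f8, daf9}.
160e is among them, so fast-forward is possible.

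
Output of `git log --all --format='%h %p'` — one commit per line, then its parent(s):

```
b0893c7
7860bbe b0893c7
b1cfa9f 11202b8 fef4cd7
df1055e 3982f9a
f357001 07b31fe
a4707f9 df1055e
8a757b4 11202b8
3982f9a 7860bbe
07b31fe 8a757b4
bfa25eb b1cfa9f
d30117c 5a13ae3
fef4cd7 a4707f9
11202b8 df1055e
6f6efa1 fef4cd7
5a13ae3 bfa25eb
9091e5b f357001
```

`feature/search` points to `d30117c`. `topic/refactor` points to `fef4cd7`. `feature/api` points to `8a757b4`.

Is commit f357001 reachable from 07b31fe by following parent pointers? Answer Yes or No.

No

Ancestors of 07b31fe: {07b31fe, 11202b8, 3982f9a, 7860bbe, 8a757b4, b0893c7, df1055e}.
f357001 is not in that set, so it is not an ancestor of 07b31fe.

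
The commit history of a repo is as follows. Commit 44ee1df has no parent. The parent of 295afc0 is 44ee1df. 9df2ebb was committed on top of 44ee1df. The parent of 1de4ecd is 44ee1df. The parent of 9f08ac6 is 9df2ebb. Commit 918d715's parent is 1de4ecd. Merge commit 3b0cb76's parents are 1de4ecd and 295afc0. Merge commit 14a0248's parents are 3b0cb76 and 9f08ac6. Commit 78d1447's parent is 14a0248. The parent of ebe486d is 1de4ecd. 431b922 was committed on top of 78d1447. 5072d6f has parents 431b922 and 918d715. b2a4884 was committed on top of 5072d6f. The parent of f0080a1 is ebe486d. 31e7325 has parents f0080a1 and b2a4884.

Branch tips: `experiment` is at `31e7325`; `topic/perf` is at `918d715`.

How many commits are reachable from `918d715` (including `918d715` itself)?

3

Walking parent pointers from 918d715: reachable set = {1de4ecd, 44ee1df, 918d715}.
That is 3 commits.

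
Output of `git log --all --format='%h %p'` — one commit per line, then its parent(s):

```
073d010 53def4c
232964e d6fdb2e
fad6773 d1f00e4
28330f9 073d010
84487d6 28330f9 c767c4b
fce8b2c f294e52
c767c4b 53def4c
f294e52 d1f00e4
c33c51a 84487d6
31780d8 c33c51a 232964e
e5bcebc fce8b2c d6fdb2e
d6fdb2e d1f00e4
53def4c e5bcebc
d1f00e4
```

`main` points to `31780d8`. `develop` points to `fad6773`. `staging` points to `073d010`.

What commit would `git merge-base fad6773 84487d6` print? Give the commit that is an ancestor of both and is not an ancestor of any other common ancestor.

d1f00e4

Ancestors of fad6773: {d1f00e4, fad6773}.
Ancestors of 84487d6: {073d010, 28330f9, 53def4c, 84487d6, c767c4b, d1f00e4, d6fdb2e, e5bcebc, f294e52, fce8b2c}.
Common ancestors: {d1f00e4}.
The only common ancestor is d1f00e4, so it is the merge base.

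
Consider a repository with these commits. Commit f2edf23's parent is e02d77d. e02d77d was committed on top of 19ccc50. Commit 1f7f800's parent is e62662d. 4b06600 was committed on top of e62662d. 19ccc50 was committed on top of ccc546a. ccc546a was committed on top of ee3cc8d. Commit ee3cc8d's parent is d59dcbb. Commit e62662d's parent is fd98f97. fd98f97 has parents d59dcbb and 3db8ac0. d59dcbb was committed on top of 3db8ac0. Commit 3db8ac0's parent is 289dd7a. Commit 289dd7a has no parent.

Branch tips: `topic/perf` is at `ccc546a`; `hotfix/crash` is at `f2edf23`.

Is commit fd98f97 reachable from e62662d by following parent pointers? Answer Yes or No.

Yes

Ancestors of e62662d (commits reachable by following parents): {289dd7a, 3db8ac0, d59dcbb, e62662d, fd98f97}.
fd98f97 is in that set, so it is an ancestor of e62662d.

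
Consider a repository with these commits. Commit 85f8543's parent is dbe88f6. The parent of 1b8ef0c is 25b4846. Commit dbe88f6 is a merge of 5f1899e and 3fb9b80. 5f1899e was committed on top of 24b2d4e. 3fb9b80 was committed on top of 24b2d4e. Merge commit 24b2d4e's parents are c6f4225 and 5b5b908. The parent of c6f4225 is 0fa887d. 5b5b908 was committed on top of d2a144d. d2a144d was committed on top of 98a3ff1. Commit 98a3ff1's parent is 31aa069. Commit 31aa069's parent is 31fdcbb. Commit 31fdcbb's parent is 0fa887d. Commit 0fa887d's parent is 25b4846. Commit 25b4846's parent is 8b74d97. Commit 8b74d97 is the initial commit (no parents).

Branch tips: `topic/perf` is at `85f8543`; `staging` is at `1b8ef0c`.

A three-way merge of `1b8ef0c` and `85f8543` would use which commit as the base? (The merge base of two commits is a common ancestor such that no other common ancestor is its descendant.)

Ancestors of 1b8ef0c: {1b8ef0c, 25b4846, 8b74d97}.
Ancestors of 85f8543: {0fa887d, 24b2d4e, 25b4846, 31aa069, 31fdcbb, 3fb9b80, 5b5b908, 5f1899e, 85f8543, 8b74d97, 98a3ff1, c6f4225, d2a144d, dbe88f6}.
Common ancestors: {25b4846, 8b74d97}.
Among these, 25b4846 is not an ancestor of any other common ancestor — it is the merge base.

25b4846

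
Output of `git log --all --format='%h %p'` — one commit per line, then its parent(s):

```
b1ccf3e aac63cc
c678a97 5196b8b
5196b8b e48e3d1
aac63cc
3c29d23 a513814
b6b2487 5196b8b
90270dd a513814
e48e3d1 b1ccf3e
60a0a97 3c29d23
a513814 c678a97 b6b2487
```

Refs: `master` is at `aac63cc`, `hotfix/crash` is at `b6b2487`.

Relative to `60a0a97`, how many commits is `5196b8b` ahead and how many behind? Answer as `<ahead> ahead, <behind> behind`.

Reachable from 5196b8b: {5196b8b, aac63cc, b1ccf3e, e48e3d1}.
Reachable from 60a0a97: {3c29d23, 5196b8b, 60a0a97, a513814, aac63cc, b1ccf3e, b6b2487, c678a97, e48e3d1}.
Only in 5196b8b's history (ahead): {} — 0.
Only in 60a0a97's history (behind): {3c29d23, 60a0a97, a513814, b6b2487, c678a97} — 5.

0 ahead, 5 behind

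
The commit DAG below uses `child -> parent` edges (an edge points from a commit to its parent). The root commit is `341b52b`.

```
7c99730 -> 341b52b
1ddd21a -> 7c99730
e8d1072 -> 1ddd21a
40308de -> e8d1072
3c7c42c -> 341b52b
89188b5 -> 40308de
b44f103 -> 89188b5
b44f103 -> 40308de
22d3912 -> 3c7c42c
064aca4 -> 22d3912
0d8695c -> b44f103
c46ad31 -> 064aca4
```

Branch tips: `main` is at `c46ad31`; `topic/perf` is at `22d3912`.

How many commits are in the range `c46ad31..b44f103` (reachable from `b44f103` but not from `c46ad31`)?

6

Reachable from b44f103: {1ddd21a, 341b52b, 40308de, 7c99730, 89188b5, b44f103, e8d1072}.
Reachable from c46ad31: {064aca4, 22d3912, 341b52b, 3c7c42c, c46ad31}.
In b44f103's history but not c46ad31's: {1ddd21a, 40308de, 7c99730, 89188b5, b44f103, e8d1072} — 6 commits.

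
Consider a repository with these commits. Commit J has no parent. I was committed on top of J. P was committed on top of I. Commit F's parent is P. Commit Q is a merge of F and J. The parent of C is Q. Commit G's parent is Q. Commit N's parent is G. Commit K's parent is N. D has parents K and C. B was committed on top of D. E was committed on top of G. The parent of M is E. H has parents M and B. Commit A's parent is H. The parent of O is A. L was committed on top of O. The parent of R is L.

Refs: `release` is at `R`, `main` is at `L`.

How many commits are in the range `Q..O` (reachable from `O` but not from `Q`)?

Reachable from O: {A, B, C, D, E, F, G, H, I, J, K, M, N, O, P, Q}.
Reachable from Q: {F, I, J, P, Q}.
In O's history but not Q's: {A, B, C, D, E, G, H, K, M, N, O} — 11 commits.

11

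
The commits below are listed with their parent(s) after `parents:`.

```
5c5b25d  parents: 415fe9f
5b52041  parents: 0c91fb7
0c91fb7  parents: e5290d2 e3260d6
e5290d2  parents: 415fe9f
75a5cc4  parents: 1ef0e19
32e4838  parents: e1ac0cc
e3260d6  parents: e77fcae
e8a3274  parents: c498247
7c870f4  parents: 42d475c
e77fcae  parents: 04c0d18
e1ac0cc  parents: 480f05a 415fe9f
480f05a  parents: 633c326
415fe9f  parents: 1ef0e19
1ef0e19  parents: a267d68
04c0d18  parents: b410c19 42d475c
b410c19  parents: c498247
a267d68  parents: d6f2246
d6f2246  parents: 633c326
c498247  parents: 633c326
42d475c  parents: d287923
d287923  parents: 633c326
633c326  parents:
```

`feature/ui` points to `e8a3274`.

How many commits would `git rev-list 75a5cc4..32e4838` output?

4

Reachable from 32e4838: {1ef0e19, 32e4838, 415fe9f, 480f05a, 633c326, a267d68, d6f2246, e1ac0cc}.
Reachable from 75a5cc4: {1ef0e19, 633c326, 75a5cc4, a267d68, d6f2246}.
In 32e4838's history but not 75a5cc4's: {32e4838, 415fe9f, 480f05a, e1ac0cc} — 4 commits.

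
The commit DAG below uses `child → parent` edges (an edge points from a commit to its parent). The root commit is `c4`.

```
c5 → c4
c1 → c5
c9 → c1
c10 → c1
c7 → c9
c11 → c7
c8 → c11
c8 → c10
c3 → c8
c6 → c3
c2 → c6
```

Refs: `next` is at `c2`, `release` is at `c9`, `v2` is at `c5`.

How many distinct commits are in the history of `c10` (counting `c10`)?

4

Walking parent pointers from c10: reachable set = {c1, c10, c4, c5}.
That is 4 commits.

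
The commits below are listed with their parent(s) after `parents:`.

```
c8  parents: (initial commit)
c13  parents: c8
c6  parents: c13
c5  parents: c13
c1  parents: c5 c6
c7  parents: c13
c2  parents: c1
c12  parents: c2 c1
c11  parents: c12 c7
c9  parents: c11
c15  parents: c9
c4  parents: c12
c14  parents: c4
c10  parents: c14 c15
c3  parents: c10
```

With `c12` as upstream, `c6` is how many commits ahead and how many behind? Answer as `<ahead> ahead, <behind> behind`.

0 ahead, 4 behind

Reachable from c6: {c13, c6, c8}.
Reachable from c12: {c1, c12, c13, c2, c5, c6, c8}.
Only in c6's history (ahead): {} — 0.
Only in c12's history (behind): {c1, c12, c2, c5} — 4.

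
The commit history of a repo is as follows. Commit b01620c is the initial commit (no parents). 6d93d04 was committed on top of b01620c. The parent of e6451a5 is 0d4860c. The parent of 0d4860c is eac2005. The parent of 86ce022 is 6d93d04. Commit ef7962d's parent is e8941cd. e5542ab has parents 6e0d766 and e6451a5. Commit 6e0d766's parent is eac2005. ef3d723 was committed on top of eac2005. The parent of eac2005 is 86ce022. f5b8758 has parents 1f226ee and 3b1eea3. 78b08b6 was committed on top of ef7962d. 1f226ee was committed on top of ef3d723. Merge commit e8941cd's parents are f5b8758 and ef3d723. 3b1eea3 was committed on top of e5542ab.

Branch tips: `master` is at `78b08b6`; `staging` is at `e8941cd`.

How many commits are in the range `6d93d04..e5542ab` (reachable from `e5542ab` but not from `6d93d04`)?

6

Reachable from e5542ab: {0d4860c, 6d93d04, 6e0d766, 86ce022, b01620c, e5542ab, e6451a5, eac2005}.
Reachable from 6d93d04: {6d93d04, b01620c}.
In e5542ab's history but not 6d93d04's: {0d4860c, 6e0d766, 86ce022, e5542ab, e6451a5, eac2005} — 6 commits.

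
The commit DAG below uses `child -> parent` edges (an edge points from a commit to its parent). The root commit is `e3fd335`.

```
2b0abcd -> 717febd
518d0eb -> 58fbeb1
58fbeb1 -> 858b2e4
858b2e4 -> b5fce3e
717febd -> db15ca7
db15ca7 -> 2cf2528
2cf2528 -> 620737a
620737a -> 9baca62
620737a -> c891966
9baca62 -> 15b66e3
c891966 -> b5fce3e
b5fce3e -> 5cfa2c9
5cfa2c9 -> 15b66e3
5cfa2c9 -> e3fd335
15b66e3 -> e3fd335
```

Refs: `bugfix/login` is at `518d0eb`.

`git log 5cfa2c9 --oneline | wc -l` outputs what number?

Walking parent pointers from 5cfa2c9: reachable set = {15b66e3, 5cfa2c9, e3fd335}.
That is 3 commits.

3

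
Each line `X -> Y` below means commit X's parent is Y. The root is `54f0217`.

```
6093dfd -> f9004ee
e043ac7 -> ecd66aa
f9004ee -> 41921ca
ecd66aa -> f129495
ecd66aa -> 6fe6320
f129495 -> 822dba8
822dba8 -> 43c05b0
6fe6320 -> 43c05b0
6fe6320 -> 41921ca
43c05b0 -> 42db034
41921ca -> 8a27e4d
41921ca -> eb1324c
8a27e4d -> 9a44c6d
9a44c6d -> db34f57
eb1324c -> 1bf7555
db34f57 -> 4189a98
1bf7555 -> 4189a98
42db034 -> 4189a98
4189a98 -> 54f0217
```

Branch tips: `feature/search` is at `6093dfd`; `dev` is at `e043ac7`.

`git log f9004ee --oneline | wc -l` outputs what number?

Walking parent pointers from f9004ee: reachable set = {1bf7555, 4189a98, 41921ca, 54f0217, 8a27e4d, 9a44c6d, db34f57, eb1324c, f9004ee}.
That is 9 commits.

9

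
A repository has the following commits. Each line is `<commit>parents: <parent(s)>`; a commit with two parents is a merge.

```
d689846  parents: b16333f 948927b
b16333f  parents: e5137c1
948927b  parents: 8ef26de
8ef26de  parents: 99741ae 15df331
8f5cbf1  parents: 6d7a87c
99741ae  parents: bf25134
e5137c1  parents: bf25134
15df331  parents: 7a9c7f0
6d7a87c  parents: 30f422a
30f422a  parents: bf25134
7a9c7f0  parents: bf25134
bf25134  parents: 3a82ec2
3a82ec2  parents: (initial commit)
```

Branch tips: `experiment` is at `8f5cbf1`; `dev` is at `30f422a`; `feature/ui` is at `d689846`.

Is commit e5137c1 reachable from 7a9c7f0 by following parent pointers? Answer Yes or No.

No

Ancestors of 7a9c7f0: {3a82ec2, 7a9c7f0, bf25134}.
e5137c1 is not in that set, so it is not an ancestor of 7a9c7f0.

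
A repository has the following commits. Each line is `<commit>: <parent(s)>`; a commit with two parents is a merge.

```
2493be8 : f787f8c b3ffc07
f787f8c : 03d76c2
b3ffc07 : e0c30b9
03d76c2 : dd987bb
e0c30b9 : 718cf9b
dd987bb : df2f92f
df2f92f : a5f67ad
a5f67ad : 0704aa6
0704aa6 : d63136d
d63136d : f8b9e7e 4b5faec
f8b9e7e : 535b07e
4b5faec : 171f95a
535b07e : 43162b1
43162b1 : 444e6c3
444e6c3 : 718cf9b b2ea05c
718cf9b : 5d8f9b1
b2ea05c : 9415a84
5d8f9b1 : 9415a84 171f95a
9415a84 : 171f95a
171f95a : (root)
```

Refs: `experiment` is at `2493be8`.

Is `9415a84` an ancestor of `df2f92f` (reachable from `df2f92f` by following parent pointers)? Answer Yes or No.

Ancestors of df2f92f (commits reachable by following parents): {0704aa6, 171f95a, 43162b1, 444e6c3, 4b5faec, 535b07e, 5d8f9b1, 718cf9b, 9415a84, a5f67ad, b2ea05c, d63136d, df2f92f, f8b9e7e}.
9415a84 is in that set, so it is an ancestor of df2f92f.

Yes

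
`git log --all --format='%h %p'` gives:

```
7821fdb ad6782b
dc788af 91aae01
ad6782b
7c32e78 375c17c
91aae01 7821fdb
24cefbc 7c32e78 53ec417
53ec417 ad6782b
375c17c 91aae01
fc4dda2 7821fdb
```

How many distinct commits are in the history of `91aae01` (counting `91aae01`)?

3

Walking parent pointers from 91aae01: reachable set = {7821fdb, 91aae01, ad6782b}.
That is 3 commits.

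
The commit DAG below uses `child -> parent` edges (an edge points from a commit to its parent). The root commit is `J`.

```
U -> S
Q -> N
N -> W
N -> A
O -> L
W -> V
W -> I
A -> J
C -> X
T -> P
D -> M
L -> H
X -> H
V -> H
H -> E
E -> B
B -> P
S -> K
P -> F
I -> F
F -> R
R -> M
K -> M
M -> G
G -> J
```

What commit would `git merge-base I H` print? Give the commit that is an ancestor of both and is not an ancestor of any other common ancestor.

Ancestors of I: {F, G, I, J, M, R}.
Ancestors of H: {B, E, F, G, H, J, M, P, R}.
Common ancestors: {F, G, J, M, R}.
Among these, F is not an ancestor of any other common ancestor — it is the merge base.

F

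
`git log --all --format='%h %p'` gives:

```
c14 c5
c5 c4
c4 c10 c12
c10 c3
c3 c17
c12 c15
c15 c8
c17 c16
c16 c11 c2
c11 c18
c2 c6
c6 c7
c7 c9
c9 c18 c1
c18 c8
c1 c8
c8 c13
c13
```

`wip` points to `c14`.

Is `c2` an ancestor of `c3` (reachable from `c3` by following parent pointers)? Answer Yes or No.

Ancestors of c3 (commits reachable by following parents): {c1, c11, c13, c16, c17, c18, c2, c3, c6, c7, c8, c9}.
c2 is in that set, so it is an ancestor of c3.

Yes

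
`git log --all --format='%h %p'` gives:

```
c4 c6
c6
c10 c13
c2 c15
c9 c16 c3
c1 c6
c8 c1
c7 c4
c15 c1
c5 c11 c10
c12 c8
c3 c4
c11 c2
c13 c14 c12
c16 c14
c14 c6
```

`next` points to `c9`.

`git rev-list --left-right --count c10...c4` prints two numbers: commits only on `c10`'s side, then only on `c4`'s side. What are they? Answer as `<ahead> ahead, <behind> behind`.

6 ahead, 1 behind

Reachable from c10: {c1, c10, c12, c13, c14, c6, c8}.
Reachable from c4: {c4, c6}.
Only in c10's history (ahead): {c1, c10, c12, c13, c14, c8} — 6.
Only in c4's history (behind): {c4} — 1.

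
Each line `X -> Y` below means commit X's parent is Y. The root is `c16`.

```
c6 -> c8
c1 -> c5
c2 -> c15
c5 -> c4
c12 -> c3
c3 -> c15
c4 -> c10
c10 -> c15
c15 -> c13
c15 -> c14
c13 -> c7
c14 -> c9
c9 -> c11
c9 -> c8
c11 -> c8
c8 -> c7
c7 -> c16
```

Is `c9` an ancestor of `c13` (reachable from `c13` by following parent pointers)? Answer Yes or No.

No

Ancestors of c13: {c13, c16, c7}.
c9 is not in that set, so it is not an ancestor of c13.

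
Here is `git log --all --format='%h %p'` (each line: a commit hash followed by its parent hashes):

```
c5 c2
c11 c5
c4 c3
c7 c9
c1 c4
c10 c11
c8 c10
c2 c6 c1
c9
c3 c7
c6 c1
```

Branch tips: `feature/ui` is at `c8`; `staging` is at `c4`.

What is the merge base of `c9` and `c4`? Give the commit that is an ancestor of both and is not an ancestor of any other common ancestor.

Ancestors of c9: {c9}.
Ancestors of c4: {c3, c4, c7, c9}.
Common ancestors: {c9}.
The only common ancestor is c9, so it is the merge base.

c9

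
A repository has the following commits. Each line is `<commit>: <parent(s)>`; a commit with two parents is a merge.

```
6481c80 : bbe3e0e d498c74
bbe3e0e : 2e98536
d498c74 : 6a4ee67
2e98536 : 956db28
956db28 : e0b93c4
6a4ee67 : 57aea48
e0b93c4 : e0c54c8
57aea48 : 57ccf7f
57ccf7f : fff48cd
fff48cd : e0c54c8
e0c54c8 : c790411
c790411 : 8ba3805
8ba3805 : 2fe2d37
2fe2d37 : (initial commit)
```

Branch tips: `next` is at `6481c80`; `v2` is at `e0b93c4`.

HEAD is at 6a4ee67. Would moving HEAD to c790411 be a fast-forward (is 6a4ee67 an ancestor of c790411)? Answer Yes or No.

No

A fast-forward from 6a4ee67 to c790411 is possible iff 6a4ee67 is an ancestor of c790411.
Ancestors of c790411: {2fe2d37, 8ba3805, c790411}.
6a4ee67 is not among them, so fast-forward is not possible.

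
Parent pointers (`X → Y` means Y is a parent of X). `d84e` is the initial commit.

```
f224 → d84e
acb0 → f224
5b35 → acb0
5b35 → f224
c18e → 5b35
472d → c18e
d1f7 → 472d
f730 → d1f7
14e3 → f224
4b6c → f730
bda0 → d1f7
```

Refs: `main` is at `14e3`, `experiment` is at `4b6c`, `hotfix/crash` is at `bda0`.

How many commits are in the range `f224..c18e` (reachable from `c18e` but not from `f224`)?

Reachable from c18e: {5b35, acb0, c18e, d84e, f224}.
Reachable from f224: {d84e, f224}.
In c18e's history but not f224's: {5b35, acb0, c18e} — 3 commits.

3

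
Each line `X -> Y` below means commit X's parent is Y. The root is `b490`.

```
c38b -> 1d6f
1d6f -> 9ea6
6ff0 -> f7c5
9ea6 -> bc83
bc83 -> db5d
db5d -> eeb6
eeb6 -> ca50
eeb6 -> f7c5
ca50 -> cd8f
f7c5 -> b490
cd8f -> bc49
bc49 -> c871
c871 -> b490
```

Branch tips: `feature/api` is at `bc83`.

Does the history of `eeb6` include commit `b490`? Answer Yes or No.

Ancestors of eeb6 (commits reachable by following parents): {b490, bc49, c871, ca50, cd8f, eeb6, f7c5}.
b490 is in that set, so it is an ancestor of eeb6.

Yes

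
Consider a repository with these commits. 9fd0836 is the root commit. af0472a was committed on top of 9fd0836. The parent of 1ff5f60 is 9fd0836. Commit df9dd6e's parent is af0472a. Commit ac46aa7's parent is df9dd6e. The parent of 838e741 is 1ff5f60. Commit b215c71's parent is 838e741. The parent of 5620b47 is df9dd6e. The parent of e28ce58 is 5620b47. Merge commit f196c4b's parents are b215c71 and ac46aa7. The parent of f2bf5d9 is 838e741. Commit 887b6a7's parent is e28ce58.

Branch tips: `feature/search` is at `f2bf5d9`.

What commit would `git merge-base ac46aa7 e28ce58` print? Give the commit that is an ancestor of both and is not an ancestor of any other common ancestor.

df9dd6e

Ancestors of ac46aa7: {9fd0836, ac46aa7, af0472a, df9dd6e}.
Ancestors of e28ce58: {5620b47, 9fd0836, af0472a, df9dd6e, e28ce58}.
Common ancestors: {9fd0836, af0472a, df9dd6e}.
Among these, df9dd6e is not an ancestor of any other common ancestor — it is the merge base.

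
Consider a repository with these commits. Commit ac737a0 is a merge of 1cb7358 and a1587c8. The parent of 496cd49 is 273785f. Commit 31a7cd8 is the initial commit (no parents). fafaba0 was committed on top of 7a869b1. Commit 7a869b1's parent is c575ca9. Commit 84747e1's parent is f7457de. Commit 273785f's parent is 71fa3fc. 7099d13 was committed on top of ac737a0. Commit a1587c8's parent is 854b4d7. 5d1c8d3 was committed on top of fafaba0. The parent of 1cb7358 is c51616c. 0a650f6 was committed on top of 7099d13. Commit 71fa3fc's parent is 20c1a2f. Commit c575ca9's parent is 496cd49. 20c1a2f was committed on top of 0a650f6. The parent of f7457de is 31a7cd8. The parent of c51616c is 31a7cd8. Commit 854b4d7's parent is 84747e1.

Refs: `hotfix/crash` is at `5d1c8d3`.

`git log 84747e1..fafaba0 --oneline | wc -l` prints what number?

14

Reachable from fafaba0: {0a650f6, 1cb7358, 20c1a2f, 273785f, 31a7cd8, 496cd49, 7099d13, 71fa3fc, 7a869b1, 84747e1, 854b4d7, a1587c8, ac737a0, c51616c, c575ca9, f7457de, fafaba0}.
Reachable from 84747e1: {31a7cd8, 84747e1, f7457de}.
In fafaba0's history but not 84747e1's: {0a650f6, 1cb7358, 20c1a2f, 273785f, 496cd49, 7099d13, 71fa3fc, 7a869b1, 854b4d7, a1587c8, ac737a0, c51616c, c575ca9, fafaba0} — 14 commits.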